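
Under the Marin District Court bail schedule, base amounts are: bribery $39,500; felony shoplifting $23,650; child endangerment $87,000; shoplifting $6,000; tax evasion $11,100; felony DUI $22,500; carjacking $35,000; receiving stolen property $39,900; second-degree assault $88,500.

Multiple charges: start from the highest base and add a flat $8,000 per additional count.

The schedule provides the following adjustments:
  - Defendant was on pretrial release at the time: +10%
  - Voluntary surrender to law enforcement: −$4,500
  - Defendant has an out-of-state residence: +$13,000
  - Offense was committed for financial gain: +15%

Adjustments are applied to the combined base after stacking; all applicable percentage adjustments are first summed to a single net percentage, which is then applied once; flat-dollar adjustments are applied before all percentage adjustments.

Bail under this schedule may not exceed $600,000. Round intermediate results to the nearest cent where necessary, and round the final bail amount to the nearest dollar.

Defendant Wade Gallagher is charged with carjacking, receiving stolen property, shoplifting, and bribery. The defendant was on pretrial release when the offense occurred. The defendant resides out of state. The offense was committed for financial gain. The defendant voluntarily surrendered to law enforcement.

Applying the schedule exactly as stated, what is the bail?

$90,500

Base amounts from the schedule: carjacking $35,000; receiving stolen property $39,900; shoplifting $6,000; bribery $39,500.
Stacking rule: highest base plus $8,000 per additional charge. Highest is receiving stolen property at $39,900; 3 additional charges → +$24,000. Combined base = $63,900.
Voluntary surrender to law enforcement (−$4,500 flat): $63,900 − $4,500 = $59,400.
Defendant has an out-of-state residence (+$13,000 flat): $59,400 + $13,000 = $72,400.
Net percentage adjustment: +10% +15% = +25%. $72,400 × 1.25 = $90,500.
$90,500 is within the $600,000 maximum.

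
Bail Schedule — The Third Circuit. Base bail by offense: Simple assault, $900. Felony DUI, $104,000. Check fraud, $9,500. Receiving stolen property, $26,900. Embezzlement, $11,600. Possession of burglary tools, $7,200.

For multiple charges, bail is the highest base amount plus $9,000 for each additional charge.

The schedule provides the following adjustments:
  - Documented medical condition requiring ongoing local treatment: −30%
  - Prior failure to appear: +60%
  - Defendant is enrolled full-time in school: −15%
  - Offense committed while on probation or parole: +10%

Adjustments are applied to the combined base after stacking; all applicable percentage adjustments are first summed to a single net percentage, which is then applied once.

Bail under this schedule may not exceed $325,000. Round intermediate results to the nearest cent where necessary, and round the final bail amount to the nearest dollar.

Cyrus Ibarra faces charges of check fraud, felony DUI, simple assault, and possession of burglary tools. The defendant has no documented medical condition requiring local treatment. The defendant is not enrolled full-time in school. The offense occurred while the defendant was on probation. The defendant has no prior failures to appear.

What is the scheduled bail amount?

$144,100

Base amounts from the schedule: check fraud $9,500; felony DUI $104,000; simple assault $900; possession of burglary tools $7,200.
Stacking rule: highest base plus $9,000 per additional charge. Highest is felony DUI at $104,000; 3 additional charges → +$27,000. Combined base = $131,000.
Offense committed while on probation or parole (+10%): $131,000 × 1.1 = $144,100.
$144,100 is within the $325,000 maximum.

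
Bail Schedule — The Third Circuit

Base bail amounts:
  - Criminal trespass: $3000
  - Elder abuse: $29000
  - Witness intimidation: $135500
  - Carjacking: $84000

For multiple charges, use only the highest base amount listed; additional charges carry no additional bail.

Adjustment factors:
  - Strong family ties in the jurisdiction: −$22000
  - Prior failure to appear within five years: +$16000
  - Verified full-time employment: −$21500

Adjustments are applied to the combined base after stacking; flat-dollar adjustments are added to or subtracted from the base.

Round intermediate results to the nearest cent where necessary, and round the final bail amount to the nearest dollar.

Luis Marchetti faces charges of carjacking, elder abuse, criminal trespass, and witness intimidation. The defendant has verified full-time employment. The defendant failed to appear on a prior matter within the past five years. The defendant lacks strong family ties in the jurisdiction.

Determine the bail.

Base amounts from the schedule: carjacking $84000; elder abuse $29000; criminal trespass $3000; witness intimidation $135500.
Stacking rule: use the highest base only. Highest is witness intimidation at $135500. Combined base = $135500.
Prior failure to appear within five years (+$16000 flat): $135500 + $16000 = $151500.
Verified full-time employment (−$21500 flat): $151500 − $21500 = $130000.

$130000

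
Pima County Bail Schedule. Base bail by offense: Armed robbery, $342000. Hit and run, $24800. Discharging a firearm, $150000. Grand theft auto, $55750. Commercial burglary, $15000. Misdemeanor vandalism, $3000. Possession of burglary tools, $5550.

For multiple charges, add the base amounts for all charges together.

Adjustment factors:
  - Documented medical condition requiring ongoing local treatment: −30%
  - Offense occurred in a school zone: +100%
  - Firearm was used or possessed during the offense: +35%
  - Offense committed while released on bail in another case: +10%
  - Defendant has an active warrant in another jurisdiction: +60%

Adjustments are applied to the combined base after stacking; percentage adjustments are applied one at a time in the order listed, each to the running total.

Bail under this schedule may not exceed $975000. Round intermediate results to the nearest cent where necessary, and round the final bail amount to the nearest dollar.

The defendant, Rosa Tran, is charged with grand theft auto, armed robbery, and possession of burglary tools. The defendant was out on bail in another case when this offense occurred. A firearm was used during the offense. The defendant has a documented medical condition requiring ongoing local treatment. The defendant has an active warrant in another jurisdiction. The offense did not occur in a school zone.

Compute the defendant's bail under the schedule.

$670769

Base amounts from the schedule: grand theft auto $55750; armed robbery $342000; possession of burglary tools $5550.
Stacking rule: sum of all bases. $55750 + $342000 + $5550 = $403300.
Documented medical condition requiring ongoing local treatment (−30%): $403300 × 0.7 = $282310.
Firearm was used or possessed during the offense (+35%): $282310 × 1.35 = $381118.50.
Offense committed while released on bail in another case (+10%): $381118.50 × 1.1 = $419230.35.
Defendant has an active warrant in another jurisdiction (+60%): $419230.35 × 1.6 = $670768.56.
$670768.56 is within the $975000 maximum.
Rounded to the nearest dollar: $670769.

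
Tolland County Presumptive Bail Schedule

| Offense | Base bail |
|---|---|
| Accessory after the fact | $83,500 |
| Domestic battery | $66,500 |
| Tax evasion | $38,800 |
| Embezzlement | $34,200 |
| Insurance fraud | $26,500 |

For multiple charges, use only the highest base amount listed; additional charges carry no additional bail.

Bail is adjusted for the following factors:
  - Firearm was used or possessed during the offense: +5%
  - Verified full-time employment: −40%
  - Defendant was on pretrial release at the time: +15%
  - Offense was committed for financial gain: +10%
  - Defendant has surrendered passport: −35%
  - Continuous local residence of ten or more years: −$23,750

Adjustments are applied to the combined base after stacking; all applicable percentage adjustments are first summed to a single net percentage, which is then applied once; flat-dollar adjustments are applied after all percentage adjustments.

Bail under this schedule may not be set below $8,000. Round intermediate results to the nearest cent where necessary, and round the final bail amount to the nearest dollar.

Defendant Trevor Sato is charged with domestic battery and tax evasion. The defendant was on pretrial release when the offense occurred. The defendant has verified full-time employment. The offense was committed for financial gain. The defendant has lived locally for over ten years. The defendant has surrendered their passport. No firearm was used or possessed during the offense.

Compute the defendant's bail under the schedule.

Base amounts from the schedule: domestic battery $66,500; tax evasion $38,800.
Stacking rule: use the highest base only. Highest is domestic battery at $66,500. Combined base = $66,500.
Net percentage adjustment: −40% +15% +10% −35% = −50%. $66,500 × 0.5 = $33,250.
Continuous local residence of ten or more years (−$23,750 flat): $33,250 − $23,750 = $9,500.
$9,500 is at or above the $8,000 minimum.

$9,500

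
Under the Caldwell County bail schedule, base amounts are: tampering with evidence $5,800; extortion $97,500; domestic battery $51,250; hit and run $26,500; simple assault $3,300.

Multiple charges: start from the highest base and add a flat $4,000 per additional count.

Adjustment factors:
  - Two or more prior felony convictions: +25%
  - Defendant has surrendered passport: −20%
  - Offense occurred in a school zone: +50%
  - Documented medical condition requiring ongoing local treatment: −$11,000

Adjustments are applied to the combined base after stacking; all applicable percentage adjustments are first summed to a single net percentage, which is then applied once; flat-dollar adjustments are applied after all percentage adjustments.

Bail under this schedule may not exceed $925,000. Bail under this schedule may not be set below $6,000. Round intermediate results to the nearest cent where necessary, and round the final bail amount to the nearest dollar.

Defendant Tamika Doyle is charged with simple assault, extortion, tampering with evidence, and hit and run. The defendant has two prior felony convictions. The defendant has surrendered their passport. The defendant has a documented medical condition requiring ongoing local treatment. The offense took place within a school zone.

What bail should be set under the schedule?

Base amounts from the schedule: simple assault $3,300; extortion $97,500; tampering with evidence $5,800; hit and run $26,500.
Stacking rule: highest base plus $4,000 per additional charge. Highest is extortion at $97,500; 3 additional charges → +$12,000. Combined base = $109,500.
Net percentage adjustment: +25% −20% +50% = +55%. $109,500 × 1.55 = $169,725.
Documented medical condition requiring ongoing local treatment (−$11,000 flat): $169,725 − $11,000 = $158,725.
$158,725 is within the $925,000 maximum.
$158,725 is at or above the $6,000 minimum.

$158,725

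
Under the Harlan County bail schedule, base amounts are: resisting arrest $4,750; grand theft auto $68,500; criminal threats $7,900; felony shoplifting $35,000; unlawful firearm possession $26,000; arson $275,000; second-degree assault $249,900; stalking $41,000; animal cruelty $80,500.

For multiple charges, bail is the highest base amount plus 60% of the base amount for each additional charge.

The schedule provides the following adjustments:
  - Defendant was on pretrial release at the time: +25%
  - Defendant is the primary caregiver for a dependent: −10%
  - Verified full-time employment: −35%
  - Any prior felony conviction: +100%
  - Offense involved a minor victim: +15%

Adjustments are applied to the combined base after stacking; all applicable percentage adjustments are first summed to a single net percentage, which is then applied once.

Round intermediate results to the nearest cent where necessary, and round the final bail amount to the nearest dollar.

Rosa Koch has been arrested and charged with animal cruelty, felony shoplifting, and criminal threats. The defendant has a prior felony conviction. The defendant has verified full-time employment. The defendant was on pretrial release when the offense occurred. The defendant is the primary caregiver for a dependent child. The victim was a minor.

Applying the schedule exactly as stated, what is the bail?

Base amounts from the schedule: animal cruelty $80,500; felony shoplifting $35,000; criminal threats $7,900.
Stacking rule: highest base plus 60% of each additional charge. Highest is animal cruelty at $80,500. Additional: $35,000 × 60% = $21,000; $7,900 × 60% = $4,740. Combined base = $80,500 + $25,740 = $106,240.
Net percentage adjustment: +25% −10% −35% +100% +15% = +95%. $106,240 × 1.95 = $207,168.

$207,168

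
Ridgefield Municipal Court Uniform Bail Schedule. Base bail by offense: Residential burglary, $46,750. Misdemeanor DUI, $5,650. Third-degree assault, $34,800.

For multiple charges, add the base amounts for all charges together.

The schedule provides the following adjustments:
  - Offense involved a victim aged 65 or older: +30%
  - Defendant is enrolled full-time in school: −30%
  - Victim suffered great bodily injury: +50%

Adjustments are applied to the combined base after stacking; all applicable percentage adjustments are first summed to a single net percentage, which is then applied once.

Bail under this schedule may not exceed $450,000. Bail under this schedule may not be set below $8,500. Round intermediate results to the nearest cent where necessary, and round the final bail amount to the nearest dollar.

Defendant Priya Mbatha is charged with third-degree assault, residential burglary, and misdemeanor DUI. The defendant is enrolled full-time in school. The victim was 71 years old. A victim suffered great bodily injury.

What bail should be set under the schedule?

Base amounts from the schedule: third-degree assault $34,800; residential burglary $46,750; misdemeanor DUI $5,650.
Stacking rule: sum of all bases. $34,800 + $46,750 + $5,650 = $87,200.
Net percentage adjustment: +30% −30% +50% = +50%. $87,200 × 1.5 = $130,800.
$130,800 is within the $450,000 maximum.
$130,800 is at or above the $8,500 minimum.

$130,800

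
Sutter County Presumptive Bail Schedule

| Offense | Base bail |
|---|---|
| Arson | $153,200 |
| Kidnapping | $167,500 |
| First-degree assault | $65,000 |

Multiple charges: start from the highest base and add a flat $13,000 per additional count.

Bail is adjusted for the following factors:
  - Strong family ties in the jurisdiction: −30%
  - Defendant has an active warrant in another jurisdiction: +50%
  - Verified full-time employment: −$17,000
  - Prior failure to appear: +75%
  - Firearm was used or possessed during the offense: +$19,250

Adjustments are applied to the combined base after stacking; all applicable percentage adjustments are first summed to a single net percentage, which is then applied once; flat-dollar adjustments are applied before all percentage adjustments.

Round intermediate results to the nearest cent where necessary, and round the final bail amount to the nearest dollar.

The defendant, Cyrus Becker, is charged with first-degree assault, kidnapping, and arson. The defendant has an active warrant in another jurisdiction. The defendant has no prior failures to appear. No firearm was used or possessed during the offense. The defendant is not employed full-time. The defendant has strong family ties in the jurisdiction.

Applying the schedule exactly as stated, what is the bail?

$232,200

Base amounts from the schedule: first-degree assault $65,000; kidnapping $167,500; arson $153,200.
Stacking rule: highest base plus $13,000 per additional charge. Highest is kidnapping at $167,500; 2 additional charges → +$26,000. Combined base = $193,500.
Net percentage adjustment: −30% +50% = +20%. $193,500 × 1.2 = $232,200.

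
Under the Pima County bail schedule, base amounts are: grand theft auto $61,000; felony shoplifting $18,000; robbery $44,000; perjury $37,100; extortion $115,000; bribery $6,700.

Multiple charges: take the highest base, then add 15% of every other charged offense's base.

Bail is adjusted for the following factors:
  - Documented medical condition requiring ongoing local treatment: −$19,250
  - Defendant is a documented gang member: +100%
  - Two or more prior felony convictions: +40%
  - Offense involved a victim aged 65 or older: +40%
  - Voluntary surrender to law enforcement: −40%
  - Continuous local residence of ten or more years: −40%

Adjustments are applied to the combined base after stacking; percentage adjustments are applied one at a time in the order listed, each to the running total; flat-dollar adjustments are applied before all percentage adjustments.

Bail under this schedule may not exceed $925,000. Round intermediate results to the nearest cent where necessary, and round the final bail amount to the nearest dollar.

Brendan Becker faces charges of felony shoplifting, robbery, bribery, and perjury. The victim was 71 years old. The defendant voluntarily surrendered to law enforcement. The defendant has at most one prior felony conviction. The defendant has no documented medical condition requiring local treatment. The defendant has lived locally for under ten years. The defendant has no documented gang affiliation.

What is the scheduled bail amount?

$44,747

Base amounts from the schedule: felony shoplifting $18,000; robbery $44,000; bribery $6,700; perjury $37,100.
Stacking rule: highest base plus 15% of each additional charge. Highest is robbery at $44,000. Additional: $18,000 × 15% = $2,700; $6,700 × 15% = $1,005; $37,100 × 15% = $5,565. Combined base = $44,000 + $9,270 = $53,270.
Offense involved a victim aged 65 or older (+40%): $53,270 × 1.4 = $74,578.
Voluntary surrender to law enforcement (−40%): $74,578 × 0.6 = $44,746.80.
$44,746.80 is within the $925,000 maximum.
Rounded to the nearest dollar: $44,747.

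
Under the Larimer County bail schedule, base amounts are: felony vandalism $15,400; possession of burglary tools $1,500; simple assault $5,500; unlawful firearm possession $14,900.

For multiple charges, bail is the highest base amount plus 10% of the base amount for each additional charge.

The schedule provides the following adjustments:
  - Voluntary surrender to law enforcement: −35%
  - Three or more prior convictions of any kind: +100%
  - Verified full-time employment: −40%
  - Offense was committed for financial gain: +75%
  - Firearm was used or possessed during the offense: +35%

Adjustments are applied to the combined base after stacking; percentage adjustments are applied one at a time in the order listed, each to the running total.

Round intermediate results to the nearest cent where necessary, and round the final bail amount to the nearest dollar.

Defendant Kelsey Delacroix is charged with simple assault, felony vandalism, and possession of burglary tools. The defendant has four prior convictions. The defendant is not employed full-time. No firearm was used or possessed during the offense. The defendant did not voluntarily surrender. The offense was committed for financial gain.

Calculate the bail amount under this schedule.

$56,350

Base amounts from the schedule: simple assault $5,500; felony vandalism $15,400; possession of burglary tools $1,500.
Stacking rule: highest base plus 10% of each additional charge. Highest is felony vandalism at $15,400. Additional: $5,500 × 10% = $550; $1,500 × 10% = $150. Combined base = $15,400 + $700 = $16,100.
Three or more prior convictions of any kind (+100%): $16,100 × 2 = $32,200.
Offense was committed for financial gain (+75%): $32,200 × 1.75 = $56,350.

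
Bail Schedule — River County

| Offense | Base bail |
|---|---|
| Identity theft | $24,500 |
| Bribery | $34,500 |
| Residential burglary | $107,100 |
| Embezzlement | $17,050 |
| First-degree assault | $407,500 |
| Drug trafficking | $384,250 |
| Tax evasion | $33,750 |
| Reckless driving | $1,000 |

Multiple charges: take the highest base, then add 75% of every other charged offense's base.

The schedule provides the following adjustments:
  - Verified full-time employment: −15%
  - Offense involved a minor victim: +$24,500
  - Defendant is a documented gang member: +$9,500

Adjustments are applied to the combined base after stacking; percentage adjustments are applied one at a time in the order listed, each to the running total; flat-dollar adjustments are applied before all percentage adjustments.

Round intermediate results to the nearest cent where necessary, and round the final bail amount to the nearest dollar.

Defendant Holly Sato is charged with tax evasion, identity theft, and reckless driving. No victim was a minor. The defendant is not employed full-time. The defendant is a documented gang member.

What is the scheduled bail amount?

Base amounts from the schedule: tax evasion $33,750; identity theft $24,500; reckless driving $1,000.
Stacking rule: highest base plus 75% of each additional charge. Highest is tax evasion at $33,750. Additional: $24,500 × 75% = $18,375; $1,000 × 75% = $750. Combined base = $33,750 + $19,125 = $52,875.
Defendant is a documented gang member (+$9,500 flat): $52,875 + $9,500 = $62,375.

$62,375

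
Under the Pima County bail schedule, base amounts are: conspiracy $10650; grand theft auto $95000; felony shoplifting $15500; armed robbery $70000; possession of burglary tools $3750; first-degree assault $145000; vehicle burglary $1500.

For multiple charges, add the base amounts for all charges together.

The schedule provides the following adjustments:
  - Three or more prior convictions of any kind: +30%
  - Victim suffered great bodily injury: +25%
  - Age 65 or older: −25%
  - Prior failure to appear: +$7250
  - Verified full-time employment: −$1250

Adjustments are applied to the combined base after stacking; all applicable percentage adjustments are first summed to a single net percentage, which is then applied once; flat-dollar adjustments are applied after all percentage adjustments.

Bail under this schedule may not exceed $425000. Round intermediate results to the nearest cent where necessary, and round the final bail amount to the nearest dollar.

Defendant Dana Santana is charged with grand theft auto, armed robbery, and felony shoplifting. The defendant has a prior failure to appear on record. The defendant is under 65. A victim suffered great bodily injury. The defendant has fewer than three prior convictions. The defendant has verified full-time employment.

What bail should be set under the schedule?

$231625

Base amounts from the schedule: grand theft auto $95000; armed robbery $70000; felony shoplifting $15500.
Stacking rule: sum of all bases. $95000 + $70000 + $15500 = $180500.
Victim suffered great bodily injury (+25%): $180500 × 1.25 = $225625.
Prior failure to appear (+$7250 flat): $225625 + $7250 = $232875.
Verified full-time employment (−$1250 flat): $232875 − $1250 = $231625.
$231625 is within the $425000 maximum.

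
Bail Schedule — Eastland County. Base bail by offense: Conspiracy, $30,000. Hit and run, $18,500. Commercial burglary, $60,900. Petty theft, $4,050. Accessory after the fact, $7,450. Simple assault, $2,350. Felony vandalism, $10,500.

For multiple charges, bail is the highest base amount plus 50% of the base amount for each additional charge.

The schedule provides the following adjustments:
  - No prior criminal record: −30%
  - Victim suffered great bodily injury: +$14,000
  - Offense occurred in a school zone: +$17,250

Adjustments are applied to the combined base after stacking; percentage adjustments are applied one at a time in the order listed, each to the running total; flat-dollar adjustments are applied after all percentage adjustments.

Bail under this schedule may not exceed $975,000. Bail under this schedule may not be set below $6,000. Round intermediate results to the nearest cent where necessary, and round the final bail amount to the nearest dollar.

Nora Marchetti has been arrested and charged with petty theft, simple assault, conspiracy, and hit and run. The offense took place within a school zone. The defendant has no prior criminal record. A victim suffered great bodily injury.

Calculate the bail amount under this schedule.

$60,965

Base amounts from the schedule: petty theft $4,050; simple assault $2,350; conspiracy $30,000; hit and run $18,500.
Stacking rule: highest base plus 50% of each additional charge. Highest is conspiracy at $30,000. Additional: $4,050 × 50% = $2,025; $2,350 × 50% = $1,175; $18,500 × 50% = $9,250. Combined base = $30,000 + $12,450 = $42,450.
No prior criminal record (−30%): $42,450 × 0.7 = $29,715.
Victim suffered great bodily injury (+$14,000 flat): $29,715 + $14,000 = $43,715.
Offense occurred in a school zone (+$17,250 flat): $43,715 + $17,250 = $60,965.
$60,965 is within the $975,000 maximum.
$60,965 is at or above the $6,000 minimum.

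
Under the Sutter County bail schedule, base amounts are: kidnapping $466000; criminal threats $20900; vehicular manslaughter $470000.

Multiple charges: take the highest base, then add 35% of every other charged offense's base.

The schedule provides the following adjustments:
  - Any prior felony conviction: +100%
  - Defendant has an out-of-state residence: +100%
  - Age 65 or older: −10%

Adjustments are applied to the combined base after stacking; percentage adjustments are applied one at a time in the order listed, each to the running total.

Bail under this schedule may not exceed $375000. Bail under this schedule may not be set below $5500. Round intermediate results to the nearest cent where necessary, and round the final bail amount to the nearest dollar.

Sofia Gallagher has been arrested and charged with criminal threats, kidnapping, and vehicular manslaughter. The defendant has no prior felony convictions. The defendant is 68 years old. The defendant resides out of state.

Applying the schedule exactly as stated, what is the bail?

Base amounts from the schedule: criminal threats $20900; kidnapping $466000; vehicular manslaughter $470000.
Stacking rule: highest base plus 35% of each additional charge. Highest is vehicular manslaughter at $470000. Additional: $20900 × 35% = $7315; $466000 × 35% = $163100. Combined base = $470000 + $170415 = $640415.
Defendant has an out-of-state residence (+100%): $640415 × 2 = $1280830.
Age 65 or older (−10%): $1280830 × 0.9 = $1152747.
Result $1152747 exceeds the maximum of $375000; bail is capped at $375000.
$375000 is at or above the $5500 minimum.

$375000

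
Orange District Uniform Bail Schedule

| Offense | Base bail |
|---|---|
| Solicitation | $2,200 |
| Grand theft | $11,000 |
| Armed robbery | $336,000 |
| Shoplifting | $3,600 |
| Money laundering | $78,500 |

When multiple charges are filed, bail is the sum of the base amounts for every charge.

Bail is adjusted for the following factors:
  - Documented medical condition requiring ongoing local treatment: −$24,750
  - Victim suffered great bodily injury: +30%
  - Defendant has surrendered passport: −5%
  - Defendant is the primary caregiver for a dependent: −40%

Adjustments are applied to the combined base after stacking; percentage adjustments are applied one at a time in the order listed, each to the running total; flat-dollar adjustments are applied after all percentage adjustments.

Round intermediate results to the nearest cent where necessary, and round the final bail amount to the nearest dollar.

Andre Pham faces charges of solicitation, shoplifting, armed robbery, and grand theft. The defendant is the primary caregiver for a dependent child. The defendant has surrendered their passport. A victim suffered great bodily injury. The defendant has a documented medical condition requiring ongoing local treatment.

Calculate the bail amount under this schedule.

Base amounts from the schedule: solicitation $2,200; shoplifting $3,600; armed robbery $336,000; grand theft $11,000.
Stacking rule: sum of all bases. $2,200 + $3,600 + $336,000 + $11,000 = $352,800.
Victim suffered great bodily injury (+30%): $352,800 × 1.3 = $458,640.
Defendant has surrendered passport (−5%): $458,640 × 0.95 = $435,708.
Defendant is the primary caregiver for a dependent (−40%): $435,708 × 0.6 = $261,424.80.
Documented medical condition requiring ongoing local treatment (−$24,750 flat): $261,424.80 − $24,750 = $236,674.80.
Rounded to the nearest dollar: $236,675.

$236,675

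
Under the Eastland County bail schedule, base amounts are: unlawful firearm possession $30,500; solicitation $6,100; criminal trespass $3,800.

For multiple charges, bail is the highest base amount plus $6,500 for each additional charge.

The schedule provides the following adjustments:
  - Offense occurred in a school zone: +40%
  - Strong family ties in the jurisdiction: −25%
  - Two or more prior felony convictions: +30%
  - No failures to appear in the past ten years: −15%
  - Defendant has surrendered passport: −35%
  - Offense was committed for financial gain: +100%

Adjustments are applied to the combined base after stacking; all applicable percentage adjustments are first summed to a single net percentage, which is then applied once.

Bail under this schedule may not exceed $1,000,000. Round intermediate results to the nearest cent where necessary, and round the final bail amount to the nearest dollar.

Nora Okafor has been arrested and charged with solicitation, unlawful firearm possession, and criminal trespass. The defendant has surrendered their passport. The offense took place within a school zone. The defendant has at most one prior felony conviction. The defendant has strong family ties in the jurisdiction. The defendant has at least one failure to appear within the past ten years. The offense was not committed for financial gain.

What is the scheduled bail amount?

Base amounts from the schedule: solicitation $6,100; unlawful firearm possession $30,500; criminal trespass $3,800.
Stacking rule: highest base plus $6,500 per additional charge. Highest is unlawful firearm possession at $30,500; 2 additional charges → +$13,000. Combined base = $43,500.
Net percentage adjustment: +40% −25% −35% = −20%. $43,500 × 0.8 = $34,800.
$34,800 is within the $1,000,000 maximum.

$34,800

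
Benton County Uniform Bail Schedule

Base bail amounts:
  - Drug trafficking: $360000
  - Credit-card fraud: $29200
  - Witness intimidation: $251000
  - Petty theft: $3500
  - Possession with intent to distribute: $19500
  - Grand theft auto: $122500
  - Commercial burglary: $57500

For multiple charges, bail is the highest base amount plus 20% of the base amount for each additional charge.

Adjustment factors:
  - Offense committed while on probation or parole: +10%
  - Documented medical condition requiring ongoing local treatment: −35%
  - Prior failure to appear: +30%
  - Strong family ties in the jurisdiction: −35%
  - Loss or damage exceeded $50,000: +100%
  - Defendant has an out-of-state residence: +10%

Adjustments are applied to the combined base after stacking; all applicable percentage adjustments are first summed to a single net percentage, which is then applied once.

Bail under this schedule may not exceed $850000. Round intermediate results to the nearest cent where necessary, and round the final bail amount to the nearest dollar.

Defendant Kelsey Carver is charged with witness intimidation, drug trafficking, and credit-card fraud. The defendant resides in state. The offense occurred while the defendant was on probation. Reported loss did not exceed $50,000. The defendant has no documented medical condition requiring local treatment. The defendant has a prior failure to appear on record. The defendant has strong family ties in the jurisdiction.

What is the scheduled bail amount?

Base amounts from the schedule: witness intimidation $251000; drug trafficking $360000; credit-card fraud $29200.
Stacking rule: highest base plus 20% of each additional charge. Highest is drug trafficking at $360000. Additional: $251000 × 20% = $50200; $29200 × 20% = $5840. Combined base = $360000 + $56040 = $416040.
Net percentage adjustment: +10% +30% −35% = +5%. $416040 × 1.05 = $436842.
$436842 is within the $850000 maximum.

$436842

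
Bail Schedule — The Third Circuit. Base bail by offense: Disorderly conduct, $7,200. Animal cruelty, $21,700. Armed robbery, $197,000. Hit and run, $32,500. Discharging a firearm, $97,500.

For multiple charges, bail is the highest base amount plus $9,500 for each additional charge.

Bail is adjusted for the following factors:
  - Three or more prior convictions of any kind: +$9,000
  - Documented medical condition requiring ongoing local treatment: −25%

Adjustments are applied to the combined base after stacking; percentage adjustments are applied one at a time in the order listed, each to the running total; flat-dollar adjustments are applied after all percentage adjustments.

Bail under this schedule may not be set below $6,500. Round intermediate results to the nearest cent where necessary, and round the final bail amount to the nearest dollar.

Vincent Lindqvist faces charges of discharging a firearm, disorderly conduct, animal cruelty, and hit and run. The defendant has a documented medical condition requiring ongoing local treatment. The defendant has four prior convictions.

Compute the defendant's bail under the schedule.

$103,500

Base amounts from the schedule: discharging a firearm $97,500; disorderly conduct $7,200; animal cruelty $21,700; hit and run $32,500.
Stacking rule: highest base plus $9,500 per additional charge. Highest is discharging a firearm at $97,500; 3 additional charges → +$28,500. Combined base = $126,000.
Documented medical condition requiring ongoing local treatment (−25%): $126,000 × 0.75 = $94,500.
Three or more prior convictions of any kind (+$9,000 flat): $94,500 + $9,000 = $103,500.
$103,500 is at or above the $6,500 minimum.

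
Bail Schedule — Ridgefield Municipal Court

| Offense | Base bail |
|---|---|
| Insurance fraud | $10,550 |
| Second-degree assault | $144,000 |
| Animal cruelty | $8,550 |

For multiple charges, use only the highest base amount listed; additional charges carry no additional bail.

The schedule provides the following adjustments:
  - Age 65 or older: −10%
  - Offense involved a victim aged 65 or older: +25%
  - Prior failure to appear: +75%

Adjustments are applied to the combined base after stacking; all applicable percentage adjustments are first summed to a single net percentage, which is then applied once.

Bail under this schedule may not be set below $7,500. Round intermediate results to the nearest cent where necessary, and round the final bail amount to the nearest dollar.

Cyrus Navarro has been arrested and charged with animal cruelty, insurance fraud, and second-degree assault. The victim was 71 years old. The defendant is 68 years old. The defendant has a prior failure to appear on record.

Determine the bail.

Base amounts from the schedule: animal cruelty $8,550; insurance fraud $10,550; second-degree assault $144,000.
Stacking rule: use the highest base only. Highest is second-degree assault at $144,000. Combined base = $144,000.
Net percentage adjustment: −10% +25% +75% = +90%. $144,000 × 1.9 = $273,600.
$273,600 is at or above the $7,500 minimum.

$273,600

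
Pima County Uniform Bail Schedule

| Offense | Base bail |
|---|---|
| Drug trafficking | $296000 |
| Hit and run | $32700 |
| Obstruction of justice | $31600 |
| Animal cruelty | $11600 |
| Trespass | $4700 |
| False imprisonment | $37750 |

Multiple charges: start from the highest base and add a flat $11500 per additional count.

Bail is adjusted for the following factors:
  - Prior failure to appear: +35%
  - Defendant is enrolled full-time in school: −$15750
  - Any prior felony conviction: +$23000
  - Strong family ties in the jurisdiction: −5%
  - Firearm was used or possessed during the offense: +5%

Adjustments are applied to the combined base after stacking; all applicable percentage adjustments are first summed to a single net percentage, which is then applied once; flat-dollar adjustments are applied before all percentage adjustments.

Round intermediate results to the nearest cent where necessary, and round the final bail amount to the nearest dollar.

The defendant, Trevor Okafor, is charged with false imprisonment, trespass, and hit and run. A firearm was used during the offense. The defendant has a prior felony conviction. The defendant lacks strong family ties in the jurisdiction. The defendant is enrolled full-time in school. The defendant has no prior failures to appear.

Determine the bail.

$71400

Base amounts from the schedule: false imprisonment $37750; trespass $4700; hit and run $32700.
Stacking rule: highest base plus $11500 per additional charge. Highest is false imprisonment at $37750; 2 additional charges → +$23000. Combined base = $60750.
Defendant is enrolled full-time in school (−$15750 flat): $60750 − $15750 = $45000.
Any prior felony conviction (+$23000 flat): $45000 + $23000 = $68000.
Firearm was used or possessed during the offense (+5%): $68000 × 1.05 = $71400.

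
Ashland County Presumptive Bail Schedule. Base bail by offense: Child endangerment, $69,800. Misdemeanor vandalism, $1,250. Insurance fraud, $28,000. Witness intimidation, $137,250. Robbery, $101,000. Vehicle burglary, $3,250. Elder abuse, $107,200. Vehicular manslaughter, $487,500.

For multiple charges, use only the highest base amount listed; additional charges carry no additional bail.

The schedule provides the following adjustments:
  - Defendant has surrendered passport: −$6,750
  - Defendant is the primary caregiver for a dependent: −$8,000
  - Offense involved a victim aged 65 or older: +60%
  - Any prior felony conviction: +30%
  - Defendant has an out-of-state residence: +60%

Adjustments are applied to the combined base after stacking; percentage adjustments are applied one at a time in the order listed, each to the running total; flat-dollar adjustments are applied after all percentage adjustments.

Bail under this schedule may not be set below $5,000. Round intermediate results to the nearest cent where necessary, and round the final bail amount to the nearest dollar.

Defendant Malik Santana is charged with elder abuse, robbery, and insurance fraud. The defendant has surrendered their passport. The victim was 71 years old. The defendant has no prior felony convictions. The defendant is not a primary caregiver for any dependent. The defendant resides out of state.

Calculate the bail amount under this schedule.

Base amounts from the schedule: elder abuse $107,200; robbery $101,000; insurance fraud $28,000.
Stacking rule: use the highest base only. Highest is elder abuse at $107,200. Combined base = $107,200.
Offense involved a victim aged 65 or older (+60%): $107,200 × 1.6 = $171,520.
Defendant has an out-of-state residence (+60%): $171,520 × 1.6 = $274,432.
Defendant has surrendered passport (−$6,750 flat): $274,432 − $6,750 = $267,682.
$267,682 is at or above the $5,000 minimum.

$267,682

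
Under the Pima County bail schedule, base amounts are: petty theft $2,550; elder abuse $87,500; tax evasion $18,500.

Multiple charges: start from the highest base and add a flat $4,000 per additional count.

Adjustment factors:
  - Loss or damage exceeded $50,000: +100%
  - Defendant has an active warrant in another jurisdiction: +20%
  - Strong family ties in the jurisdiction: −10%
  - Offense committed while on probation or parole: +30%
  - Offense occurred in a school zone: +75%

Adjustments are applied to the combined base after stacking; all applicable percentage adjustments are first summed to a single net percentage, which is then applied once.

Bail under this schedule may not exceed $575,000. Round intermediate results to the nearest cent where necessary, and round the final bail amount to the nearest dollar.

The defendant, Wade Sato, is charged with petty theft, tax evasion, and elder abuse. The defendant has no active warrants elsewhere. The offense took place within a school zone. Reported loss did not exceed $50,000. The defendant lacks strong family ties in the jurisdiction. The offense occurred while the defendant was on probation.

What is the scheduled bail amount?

$195,775

Base amounts from the schedule: petty theft $2,550; tax evasion $18,500; elder abuse $87,500.
Stacking rule: highest base plus $4,000 per additional charge. Highest is elder abuse at $87,500; 2 additional charges → +$8,000. Combined base = $95,500.
Net percentage adjustment: +30% +75% = +105%. $95,500 × 2.05 = $195,775.
$195,775 is within the $575,000 maximum.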